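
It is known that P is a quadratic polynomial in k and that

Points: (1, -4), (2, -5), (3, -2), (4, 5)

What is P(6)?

Write P(k) = ak² + bk + c; the 4 given values yield a linear system in the 3 coefficients.
Solving, P(k) = 2k² - 7k + 1.
Then P(6) = 31.

31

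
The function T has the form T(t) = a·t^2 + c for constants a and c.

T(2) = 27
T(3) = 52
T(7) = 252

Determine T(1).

12

From T(2) = 27 and T(3) = 52: 4a + c = 27 and 9a + c = 52.
Subtracting: 5a = 25, so a = 5; then c = 27 − 5·4 = 7.
So T(t) = 5t² + 7, and T(1) = 12.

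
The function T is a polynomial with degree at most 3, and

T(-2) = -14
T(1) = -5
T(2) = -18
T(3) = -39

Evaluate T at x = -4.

Write T(x) = ax³ + bx² + cx + d; the 4 given values yield a linear system in the 4 coefficients.
Solving, the leading coefficient vanishes, and T(x) = -4x² - x.
Then T(-4) = -60.

-60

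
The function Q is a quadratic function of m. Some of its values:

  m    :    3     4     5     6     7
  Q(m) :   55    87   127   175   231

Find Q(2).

31

First differences: 32, 40, 48, 56. Second differences: 8, 8, 8.
Level-2 differences are constant, so Q has degree 2.
Fitting a degree-2 polynomial gives Q(m) = 4m² + 4m + 7.
Then Q(2) = 31.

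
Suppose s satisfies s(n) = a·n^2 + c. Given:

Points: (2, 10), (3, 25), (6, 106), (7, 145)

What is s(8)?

From s(2) = 10 and s(3) = 25: 4a + c = 10 and 9a + c = 25.
Subtracting: 5a = 15, so a = 3; then c = 10 − 3·4 = -2.
So s(n) = 3n² − 2, and s(8) = 190.

190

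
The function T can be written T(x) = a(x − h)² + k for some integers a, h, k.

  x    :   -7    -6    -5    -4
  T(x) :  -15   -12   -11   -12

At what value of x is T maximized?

First differences 3, 1, -1; second difference -2 = 2a, so a = -1.
Expanding, the x-coefficient is −2ah = 2h; matching it to the data gives h = -5, and then k = -11.
So T(x) = -1(x + 5)² − 11.
Hence h = -5.

-5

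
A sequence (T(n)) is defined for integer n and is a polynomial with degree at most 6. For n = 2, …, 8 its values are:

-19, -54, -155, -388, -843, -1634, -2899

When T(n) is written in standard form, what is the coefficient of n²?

-5

First differences: -35, -101, -233, -455, -791, -1265. Second differences: -66, -132, -222, -336, -474. Third differences: -66, -90, -114, -138. Fourth differences: -24, -24, -24.
Level-4 differences are constant, so T has degree 4.
Fitting a degree-4 polynomial gives T(n) = -n^4 + 3n³ - 5n² - 2n - 3.
The coefficient of n² is -5.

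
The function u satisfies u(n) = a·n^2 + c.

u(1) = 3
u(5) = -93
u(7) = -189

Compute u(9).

-317

From u(1) = 3 and u(5) = -93: 1a + c = 3 and 25a + c = -93.
Subtracting: 24a = -96, so a = -4; then c = 3 − (-4)·1 = 7.
So u(n) = -4n² + 7, and u(9) = -317.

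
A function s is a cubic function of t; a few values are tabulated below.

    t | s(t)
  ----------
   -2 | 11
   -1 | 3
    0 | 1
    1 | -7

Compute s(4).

-187

Write s(t) = at³ + bt² + ct + d; the 4 given values yield a linear system in the 4 coefficients.
Solving, s(t) = -2t³ - 3t² - 3t + 1.
Then s(4) = -187.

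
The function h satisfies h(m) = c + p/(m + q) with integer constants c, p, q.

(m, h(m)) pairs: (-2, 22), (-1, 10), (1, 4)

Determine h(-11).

-5

(h(m) − c)(m + q) = p for each data point; the three points give a linear system in c and q, then p follows.
Solving: c = -2, q = 3, p = 24, so h(m) = -2 + 24/(m + 3).
Then h(-11) = -2 + 24/(-8) = -5.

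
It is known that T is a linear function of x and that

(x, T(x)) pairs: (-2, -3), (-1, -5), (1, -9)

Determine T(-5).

3

Write T(x) = ax + b; the 3 given values yield a linear system in the 2 coefficients.
Solving, T(x) = -2x - 7.
Then T(-5) = 3.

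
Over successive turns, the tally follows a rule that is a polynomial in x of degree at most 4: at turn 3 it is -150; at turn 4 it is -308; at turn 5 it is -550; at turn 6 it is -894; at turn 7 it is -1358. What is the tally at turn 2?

Write the value at x as h(x).
First differences: -158, -242, -344, -464. Second differences: -84, -102, -120. Third differences: -18, -18.
Level-3 differences are constant, so h has degree 3.
Fitting a degree-3 polynomial gives h(x) = -3x³ - 6x² - 5x.
Then h(2) = -58.

-58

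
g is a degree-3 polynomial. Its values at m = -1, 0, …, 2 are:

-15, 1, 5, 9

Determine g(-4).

Write g(m) = am³ + bm² + cm + d; the 4 given values yield a linear system in the 4 coefficients.
Solving, g(m) = 2m³ - 6m² + 8m + 1.
Then g(-4) = -255.

-255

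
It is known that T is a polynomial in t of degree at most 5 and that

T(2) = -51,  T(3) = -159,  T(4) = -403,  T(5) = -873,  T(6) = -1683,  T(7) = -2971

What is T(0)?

First differences: -108, -244, -470, -810, -1288. Second differences: -136, -226, -340, -478. Third differences: -90, -114, -138. Fourth differences: -24, -24.
Level-4 differences are constant, so T has degree 4.
Fitting a degree-4 polynomial gives T(t) = -t^4 - t³ - 4t² - 4t - 3.
The constant term is T(0) = -3.

-3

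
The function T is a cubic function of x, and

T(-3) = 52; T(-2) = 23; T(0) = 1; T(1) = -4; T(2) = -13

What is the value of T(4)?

Write T(x) = ax³ + bx² + cx + d; the 5 given values yield a linear system in the 4 coefficients.
Solving, T(x) = -x³ + x² - 5x + 1.
Then T(4) = -67.

-67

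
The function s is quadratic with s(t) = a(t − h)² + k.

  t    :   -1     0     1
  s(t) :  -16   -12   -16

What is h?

0

First differences 4, -4; second difference -8 = 2a, so a = -4.
Expanding, the t-coefficient is −2ah = 8h; matching it to the data gives h = 0, and then k = -12.
So s(t) = -4(t + 0)² − 12.
Hence h = 0.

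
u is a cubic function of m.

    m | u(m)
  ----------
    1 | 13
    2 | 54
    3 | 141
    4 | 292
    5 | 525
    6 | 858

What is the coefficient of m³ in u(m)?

First differences: 41, 87, 151, 233, 333. Second differences: 46, 64, 82, 100. Third differences: 18, 18, 18.
Level-3 differences are constant, so u has degree 3.
Fitting a degree-3 polynomial gives u(m) = 3m³ + 5m² + 5m.
The coefficient of m³ is 3.

3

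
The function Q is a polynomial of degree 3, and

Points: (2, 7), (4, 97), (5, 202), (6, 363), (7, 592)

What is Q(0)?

-3

Write Q(k) = ak³ + bk² + ck + d; the 5 given values yield a linear system in the 4 coefficients.
Solving, Q(k) = 2k³ - 2k² + k - 3.
The constant term is Q(0) = -3.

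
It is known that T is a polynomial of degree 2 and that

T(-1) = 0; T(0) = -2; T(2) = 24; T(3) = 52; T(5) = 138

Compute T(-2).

12

Write T(x) = ax² + bx + c; the 5 given values yield a linear system in the 3 coefficients.
Solving, T(x) = 5x² + 3x - 2.
Then T(-2) = 12.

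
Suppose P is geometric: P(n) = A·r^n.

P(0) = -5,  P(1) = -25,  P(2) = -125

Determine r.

Consecutive ratio: -25/(-5) = 5, and -125/(-25) = 5, so r = 5.
Then A·5^0 = -5 gives A = -5, and P(n) = -5·5^n.

5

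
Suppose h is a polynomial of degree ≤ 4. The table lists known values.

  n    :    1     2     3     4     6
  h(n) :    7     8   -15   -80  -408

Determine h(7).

-707

Write h(n) = an^4 + bn³ + cn² + dn + e; the 5 given values yield a linear system in the 5 coefficients.
Solving, the leading coefficient vanishes, and h(n) = -3n³ + 6n² + 4n.
Then h(7) = -707.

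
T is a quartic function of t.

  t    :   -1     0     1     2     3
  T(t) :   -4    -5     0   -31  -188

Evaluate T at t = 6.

Write T(t) = at^4 + bt³ + ct² + dt + e; the 5 given values yield a linear system in the 5 coefficients.
Solving, T(t) = -2t^4 - 3t³ + 5t² + 5t - 5.
Then T(6) = -3035.

-3035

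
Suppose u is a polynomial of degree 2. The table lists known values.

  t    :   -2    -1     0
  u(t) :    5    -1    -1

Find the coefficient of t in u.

3

Write u(t) = at² + bt + c; the 3 given values yield a linear system in the 3 coefficients.
Solving, u(t) = 3t² + 3t - 1.
The coefficient of t is 3.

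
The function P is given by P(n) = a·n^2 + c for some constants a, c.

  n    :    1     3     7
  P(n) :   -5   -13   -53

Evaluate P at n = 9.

-85

From P(1) = -5 and P(3) = -13: 1a + c = -5 and 9a + c = -13.
Subtracting: 8a = -8, so a = -1; then c = -5 − (-1)·1 = -4.
So P(n) = -1n² − 4, and P(9) = -85.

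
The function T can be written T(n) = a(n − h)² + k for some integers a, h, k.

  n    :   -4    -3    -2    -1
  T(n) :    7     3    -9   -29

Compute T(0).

-57

First differences -4, -12, -20; second difference -8 = 2a, so a = -4.
Expanding, the n-coefficient is −2ah = 8h; matching it to the data gives h = -4, and then k = 7.
So T(n) = -4(n + 4)² + 7.
T(0) = -4·4² + 7 = -57.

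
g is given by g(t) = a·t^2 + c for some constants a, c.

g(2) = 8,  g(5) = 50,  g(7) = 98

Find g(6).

From g(2) = 8 and g(5) = 50: 4a + c = 8 and 25a + c = 50.
Subtracting: 21a = 42, so a = 2; then c = 8 − 2·4 = 0.
So g(t) = 2t² + 0, and g(6) = 72.

72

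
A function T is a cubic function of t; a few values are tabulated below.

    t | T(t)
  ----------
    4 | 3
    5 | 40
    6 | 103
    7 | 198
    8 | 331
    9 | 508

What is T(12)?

First differences: 37, 63, 95, 133, 177. Second differences: 26, 32, 38, 44. Third differences: 6, 6, 6.
Level-3 differences are constant, so T has degree 3.
Fitting a degree-3 polynomial gives T(t) = t³ - 2t² - 6t - 5.
Then T(12) = 1363.

1363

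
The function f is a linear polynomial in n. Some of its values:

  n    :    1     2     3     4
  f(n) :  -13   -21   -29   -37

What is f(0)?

Write f(n) = an + b; the 4 given values yield a linear system in the 2 coefficients.
Solving, f(n) = -8n - 5.
The constant term is f(0) = -5.

-5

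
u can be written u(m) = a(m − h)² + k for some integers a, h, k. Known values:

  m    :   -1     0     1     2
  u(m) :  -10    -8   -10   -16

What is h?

0

First differences 2, -2, -6; second difference -4 = 2a, so a = -2.
Expanding, the m-coefficient is −2ah = 4h; matching it to the data gives h = 0, and then k = -8.
So u(m) = -2(m + 0)² − 8.
Hence h = 0.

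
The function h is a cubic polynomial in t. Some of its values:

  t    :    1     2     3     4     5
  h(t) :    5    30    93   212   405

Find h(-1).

-3

First differences: 25, 63, 119, 193. Second differences: 38, 56, 74. Third differences: 18, 18.
Level-3 differences are constant, so h has degree 3.
Fitting a degree-3 polynomial gives h(t) = 3t³ + t² + t.
Then h(-1) = -3.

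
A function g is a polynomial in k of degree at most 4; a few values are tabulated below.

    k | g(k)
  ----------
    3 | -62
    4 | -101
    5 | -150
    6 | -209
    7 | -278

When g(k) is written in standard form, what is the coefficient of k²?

-5

First differences: -39, -49, -59, -69. Second differences: -10, -10, -10.
Level-2 differences are constant, so g has degree 2.
Fitting a degree-2 polynomial gives g(k) = -5k² - 4k - 5.
The coefficient of k² is -5.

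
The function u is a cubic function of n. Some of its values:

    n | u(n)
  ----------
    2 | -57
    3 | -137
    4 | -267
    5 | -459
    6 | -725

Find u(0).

1

Write u(n) = an³ + bn² + cn + d; the 5 given values yield a linear system in the 4 coefficients.
Solving, u(n) = -2n³ - 7n² - 7n + 1.
Then u(0) = 1.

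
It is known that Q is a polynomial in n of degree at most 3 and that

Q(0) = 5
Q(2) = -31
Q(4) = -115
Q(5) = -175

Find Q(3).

Write Q(n) = an³ + bn² + cn + d; the 4 given values yield a linear system in the 4 coefficients.
Solving, the leading coefficient vanishes, and Q(n) = -6n² - 6n + 5.
Then Q(3) = -67.

-67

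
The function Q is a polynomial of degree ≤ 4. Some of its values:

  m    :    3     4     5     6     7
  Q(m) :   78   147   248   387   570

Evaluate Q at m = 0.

Write Q(m) = am^4 + bm³ + cm² + dm + e; the 5 given values yield a linear system in the 5 coefficients.
Solving, the leading coefficient vanishes, and Q(m) = m³ + 4m² + 4m + 3.
Then Q(0) = 3.

3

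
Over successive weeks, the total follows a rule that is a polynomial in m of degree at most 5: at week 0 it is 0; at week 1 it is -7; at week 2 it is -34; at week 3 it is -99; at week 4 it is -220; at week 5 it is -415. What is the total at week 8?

-1624

Write the value at m as P(m).
First differences: -7, -27, -65, -121, -195. Second differences: -20, -38, -56, -74. Third differences: -18, -18, -18.
Level-3 differences are constant, so P has degree 3.
Fitting a degree-3 polynomial gives P(m) = -3m³ - m² - 3m.
Then P(8) = -1624.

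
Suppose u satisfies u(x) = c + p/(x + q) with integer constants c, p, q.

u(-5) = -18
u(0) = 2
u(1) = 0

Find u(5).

-3

(u(x) − c)(x + q) = p for each data point; the three points give a linear system in c and q, then p follows.
Solving: c = -6, q = 3, p = 24, so u(x) = -6 + 24/(x + 3).
Then u(5) = -6 + 24/8 = -3.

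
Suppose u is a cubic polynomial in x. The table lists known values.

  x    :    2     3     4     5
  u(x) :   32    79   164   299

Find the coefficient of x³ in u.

Write u(x) = ax³ + bx² + cx + d; the 4 given values yield a linear system in the 4 coefficients.
Solving, u(x) = 2x³ + x² + 4x + 4.
The coefficient of x³ is 2.

2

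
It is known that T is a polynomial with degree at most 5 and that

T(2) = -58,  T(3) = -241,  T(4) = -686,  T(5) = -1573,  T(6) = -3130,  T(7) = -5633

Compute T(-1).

Write T(n) = an^5 + bn^4 + cn³ + dn² + en + p; the 6 given values yield a linear system in the 6 coefficients.
Solving, the leading coefficient vanishes, and T(n) = -2n^4 - 2n³ - 3n² + 2.
Then T(-1) = -1.

-1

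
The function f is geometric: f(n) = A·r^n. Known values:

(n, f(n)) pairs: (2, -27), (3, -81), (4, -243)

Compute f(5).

-729

Consecutive ratio: -81/(-27) = 3, and -243/(-81) = 3, so r = 3.
Then A·3^2 = -27 gives A = -3, and f(n) = -3·3^n.
f(5) = -3·3^5 = -729.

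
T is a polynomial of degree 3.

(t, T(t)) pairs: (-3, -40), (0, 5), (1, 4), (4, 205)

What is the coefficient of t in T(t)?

Write T(t) = at³ + bt² + ct + d; the 4 given values yield a linear system in the 4 coefficients.
Solving, T(t) = 3t³ + 2t² - 6t + 5.
The coefficient of t is -6.

-6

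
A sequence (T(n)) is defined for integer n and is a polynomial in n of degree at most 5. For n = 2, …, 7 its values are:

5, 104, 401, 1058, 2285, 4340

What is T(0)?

Write T(n) = an^5 + bn^4 + cn³ + dn² + en + p; the 6 given values yield a linear system in the 6 coefficients.
Solving, the leading coefficient vanishes, and T(n) = 2n^4 - n³ - 2n² - 2n - 7.
Then T(0) = -7.

-7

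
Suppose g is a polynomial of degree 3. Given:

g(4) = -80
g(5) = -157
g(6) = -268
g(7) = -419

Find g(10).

Write g(t) = at³ + bt² + ct + d; the 4 given values yield a linear system in the 4 coefficients.
Solving, g(t) = -t³ - 2t² + 2t + 8.
Then g(10) = -1172.

-1172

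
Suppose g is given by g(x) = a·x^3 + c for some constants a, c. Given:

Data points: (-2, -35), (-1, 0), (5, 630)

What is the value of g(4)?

325

From g(-2) = -35 and g(-1) = 0: -8a + c = -35 and -1a + c = 0.
Subtracting: 7a = 35, so a = 5; then c = -35 − 5·(-8) = 5.
So g(x) = 5x³ + 5, and g(4) = 325.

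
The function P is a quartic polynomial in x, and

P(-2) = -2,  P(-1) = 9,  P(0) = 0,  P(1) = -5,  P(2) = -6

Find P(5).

Write P(x) = ax^4 + bx³ + cx² + dx + e; the 5 given values yield a linear system in the 5 coefficients.
Solving, P(x) = -x^4 + 2x³ + 3x² - 9x.
Then P(5) = -345.

-345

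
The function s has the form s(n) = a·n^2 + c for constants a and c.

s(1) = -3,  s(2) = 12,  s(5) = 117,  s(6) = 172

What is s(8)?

From s(1) = -3 and s(2) = 12: 1a + c = -3 and 4a + c = 12.
Subtracting: 3a = 15, so a = 5; then c = -3 − 5·1 = -8.
So s(n) = 5n² − 8, and s(8) = 312.

312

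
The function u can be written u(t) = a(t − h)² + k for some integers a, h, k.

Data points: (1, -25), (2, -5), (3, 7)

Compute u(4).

First differences 20, 12; second difference -8 = 2a, so a = -4.
Expanding, the t-coefficient is −2ah = 8h; matching it to the data gives h = 4, and then k = 11.
So u(t) = -4(t − 4)² + 11.
u(4) = -4·0² + 11 = 11.

11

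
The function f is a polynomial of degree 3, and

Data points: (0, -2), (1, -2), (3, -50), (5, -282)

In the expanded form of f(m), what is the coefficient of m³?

-3

Write f(m) = am³ + bm² + cm + d; the 4 given values yield a linear system in the 4 coefficients.
Solving, f(m) = -3m³ + 4m² - m - 2.
The coefficient of m³ is -3.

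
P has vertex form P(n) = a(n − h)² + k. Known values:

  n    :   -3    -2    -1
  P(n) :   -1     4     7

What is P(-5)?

-17

First differences 5, 3; second difference -2 = 2a, so a = -1.
Expanding, the n-coefficient is −2ah = 2h; matching it to the data gives h = 0, and then k = 8.
So P(n) = -1(n + 0)² + 8.
P(-5) = -1·(-5)² + 8 = -17.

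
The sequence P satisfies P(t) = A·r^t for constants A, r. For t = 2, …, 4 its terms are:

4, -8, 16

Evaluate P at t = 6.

Consecutive ratio: -8/4 = -2, and 16/(-8) = -2, so r = -2.
Then A·(-2)^2 = 4 gives A = 1, and P(t) = 1·(-2)^t.
P(6) = 1·(-2)^6 = 64.

64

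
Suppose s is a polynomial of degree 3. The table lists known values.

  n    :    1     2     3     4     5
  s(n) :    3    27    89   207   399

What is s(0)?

-1

First differences: 24, 62, 118, 192. Second differences: 38, 56, 74. Third differences: 18, 18.
Level-3 differences are constant, so s has degree 3.
Fitting a degree-3 polynomial gives s(n) = 3n³ + n² - 1.
The constant term is s(0) = -1.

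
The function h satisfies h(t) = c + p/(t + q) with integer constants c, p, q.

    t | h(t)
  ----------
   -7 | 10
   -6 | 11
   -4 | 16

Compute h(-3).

(h(t) − c)(t + q) = p for each data point; the three points give a linear system in c and q, then p follows.
Solving: c = 6, q = 2, p = -20, so h(t) = 6 − 20/(t + 2).
Then h(-3) = 6 − 20/(-1) = 26.

26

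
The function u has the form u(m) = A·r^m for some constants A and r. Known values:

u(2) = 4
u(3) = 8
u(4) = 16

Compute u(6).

64

Consecutive ratio: 8/4 = 2, and 16/8 = 2, so r = 2.
Then A·2^2 = 4 gives A = 1, and u(m) = 1·2^m.
u(6) = 1·2^6 = 64.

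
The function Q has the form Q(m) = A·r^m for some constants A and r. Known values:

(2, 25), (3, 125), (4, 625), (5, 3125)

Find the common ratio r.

Consecutive ratio: 125/25 = 5, and 625/125 = 5, so r = 5.
Then A·5^2 = 25 gives A = 1, and Q(m) = 1·5^m.

5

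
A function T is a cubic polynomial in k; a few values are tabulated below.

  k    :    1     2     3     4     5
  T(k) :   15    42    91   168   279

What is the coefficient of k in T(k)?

5

First differences: 27, 49, 77, 111. Second differences: 22, 28, 34. Third differences: 6, 6.
Level-3 differences are constant, so T has degree 3.
Fitting a degree-3 polynomial gives T(k) = k³ + 5k² + 5k + 4.
The coefficient of k is 5.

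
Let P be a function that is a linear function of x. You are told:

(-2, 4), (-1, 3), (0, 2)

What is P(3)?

First differences: -1, -1.
Level-1 differences are constant, so P has degree 1.
Fitting a degree-1 polynomial gives P(x) = -x + 2.
Then P(3) = -1.

-1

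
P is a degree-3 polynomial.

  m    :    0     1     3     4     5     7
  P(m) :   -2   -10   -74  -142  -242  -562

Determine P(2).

-32

Write P(m) = am³ + bm² + cm + d; the 6 given values yield a linear system in the 4 coefficients.
Solving, P(m) = -m³ - 4m² - 3m - 2.
Then P(2) = -32.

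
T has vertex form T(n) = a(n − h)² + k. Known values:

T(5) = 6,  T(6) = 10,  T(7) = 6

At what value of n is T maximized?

6

First differences 4, -4; second difference -8 = 2a, so a = -4.
Expanding, the n-coefficient is −2ah = 8h; matching it to the data gives h = 6, and then k = 10.
So T(n) = -4(n − 6)² + 10.
Hence h = 6.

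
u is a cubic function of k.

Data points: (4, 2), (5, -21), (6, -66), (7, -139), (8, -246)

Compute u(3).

9

First differences: -23, -45, -73, -107. Second differences: -22, -28, -34. Third differences: -6, -6.
Level-3 differences are constant, so u has degree 3.
Fitting a degree-3 polynomial gives u(k) = -k³ + 4k² + 2k - 6.
Then u(3) = 9.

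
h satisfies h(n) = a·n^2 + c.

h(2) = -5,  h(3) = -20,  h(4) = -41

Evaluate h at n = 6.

-101

From h(2) = -5 and h(3) = -20: 4a + c = -5 and 9a + c = -20.
Subtracting: 5a = -15, so a = -3; then c = -5 − (-3)·4 = 7.
So h(n) = -3n² + 7, and h(6) = -101.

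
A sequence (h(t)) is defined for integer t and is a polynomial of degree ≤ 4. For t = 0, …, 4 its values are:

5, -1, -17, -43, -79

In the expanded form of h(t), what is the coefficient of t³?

First differences: -6, -16, -26, -36. Second differences: -10, -10, -10.
Level-2 differences are constant, so h has degree 2.
Fitting a degree-2 polynomial gives h(t) = -5t² - t + 5.
The coefficient of t³ is 0.

0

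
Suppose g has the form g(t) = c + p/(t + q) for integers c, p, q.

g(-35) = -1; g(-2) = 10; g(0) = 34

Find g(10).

-6

(g(t) − c)(t + q) = p for each data point; the three points give a linear system in c and q, then p follows.
Solving: c = -2, q = -1, p = -36, so g(t) = -2 − 36/(t − 1).
Then g(10) = -2 − 36/9 = -6.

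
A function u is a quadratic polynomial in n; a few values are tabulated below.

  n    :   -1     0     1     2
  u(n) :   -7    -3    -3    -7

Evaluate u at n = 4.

-27

First differences: 4, 0, -4. Second differences: -4, -4.
Level-2 differences are constant, so u has degree 2.
Fitting a degree-2 polynomial gives u(n) = -2n² + 2n - 3.
Then u(4) = -27.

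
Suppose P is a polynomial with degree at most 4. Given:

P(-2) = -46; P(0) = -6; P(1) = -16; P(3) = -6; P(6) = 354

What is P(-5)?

-526

Write P(k) = ak^4 + bk³ + ck² + dk + e; the 5 given values yield a linear system in the 5 coefficients.
Solving, the leading coefficient vanishes, and P(k) = 3k³ - 7k² - 6k - 6.
Then P(-5) = -526.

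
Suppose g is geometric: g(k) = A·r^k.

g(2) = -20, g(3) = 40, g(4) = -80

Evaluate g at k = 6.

Consecutive ratio: 40/(-20) = -2, and -80/40 = -2, so r = -2.
Then A·(-2)^2 = -20 gives A = -5, and g(k) = -5·(-2)^k.
g(6) = -5·(-2)^6 = -320.

-320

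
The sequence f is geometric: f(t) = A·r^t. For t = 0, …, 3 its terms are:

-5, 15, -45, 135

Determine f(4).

-405

Consecutive ratio: 15/(-5) = -3, and -45/15 = -3, so r = -3.
Then A·(-3)^0 = -5 gives A = -5, and f(t) = -5·(-3)^t.
f(4) = -5·(-3)^4 = -405.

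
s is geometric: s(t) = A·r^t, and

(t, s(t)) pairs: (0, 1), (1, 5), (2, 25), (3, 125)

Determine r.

Consecutive ratio: 5/1 = 5, and 25/5 = 5, so r = 5.
Then A·5^0 = 1 gives A = 1, and s(t) = 1·5^t.

5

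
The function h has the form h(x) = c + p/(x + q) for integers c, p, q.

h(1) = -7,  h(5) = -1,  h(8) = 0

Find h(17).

(h(x) − c)(x + q) = p for each data point; the three points give a linear system in c and q, then p follows.
Solving: c = 2, q = 1, p = -18, so h(x) = 2 − 18/(x + 1).
Then h(17) = 2 − 18/18 = 1.

1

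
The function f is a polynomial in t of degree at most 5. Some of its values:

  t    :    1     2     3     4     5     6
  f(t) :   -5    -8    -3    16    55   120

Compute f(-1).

1

Write f(t) = at^5 + bt^4 + ct³ + dt² + et + p; the 6 given values yield a linear system in the 6 coefficients.
Solving, the top 2 coefficients vanish, and f(t) = t³ - 2t² - 4t.
Then f(-1) = 1.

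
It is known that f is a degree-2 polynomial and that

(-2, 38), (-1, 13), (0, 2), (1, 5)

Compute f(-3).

Write f(n) = an² + bn + c; the 4 given values yield a linear system in the 3 coefficients.
Solving, f(n) = 7n² - 4n + 2.
Then f(-3) = 77.

77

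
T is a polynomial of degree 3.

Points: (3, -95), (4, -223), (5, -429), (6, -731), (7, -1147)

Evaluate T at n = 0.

Write T(n) = an³ + bn² + cn + d; the 5 given values yield a linear system in the 4 coefficients.
Solving, T(n) = -3n³ - 3n² + 4n + 1.
Then T(0) = 1.

1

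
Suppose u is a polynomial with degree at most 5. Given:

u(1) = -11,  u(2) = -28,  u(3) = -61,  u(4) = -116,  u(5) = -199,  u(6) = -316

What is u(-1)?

First differences: -17, -33, -55, -83, -117. Second differences: -16, -22, -28, -34. Third differences: -6, -6, -6.
Level-3 differences are constant, so u has degree 3.
Fitting a degree-3 polynomial gives u(m) = -m³ - 2m² - 4m - 4.
Then u(-1) = -1.

-1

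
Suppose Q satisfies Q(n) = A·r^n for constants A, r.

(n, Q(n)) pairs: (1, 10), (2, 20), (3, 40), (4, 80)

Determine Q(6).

320

Consecutive ratio: 20/10 = 2, and 40/20 = 2, so r = 2.
Then A·2^1 = 10 gives A = 5, and Q(n) = 5·2^n.
Q(6) = 5·2^6 = 320.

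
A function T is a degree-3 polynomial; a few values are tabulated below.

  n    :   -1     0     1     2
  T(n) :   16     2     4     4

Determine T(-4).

Write T(n) = an³ + bn² + cn + d; the 4 given values yield a linear system in the 4 coefficients.
Solving, T(n) = -3n³ + 8n² - 3n + 2.
Then T(-4) = 334.

334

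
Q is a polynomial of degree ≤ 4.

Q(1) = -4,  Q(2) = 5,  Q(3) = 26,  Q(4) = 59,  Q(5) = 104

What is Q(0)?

Write Q(x) = ax^4 + bx³ + cx² + dx + e; the 5 given values yield a linear system in the 5 coefficients.
Solving, the top 2 coefficients vanish, and Q(x) = 6x² - 9x - 1.
The constant term is Q(0) = -1.

-1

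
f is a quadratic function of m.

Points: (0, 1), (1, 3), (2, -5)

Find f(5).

-89

Write f(m) = am² + bm + c; the 3 given values yield a linear system in the 3 coefficients.
Solving, f(m) = -5m² + 7m + 1.
Then f(5) = -89.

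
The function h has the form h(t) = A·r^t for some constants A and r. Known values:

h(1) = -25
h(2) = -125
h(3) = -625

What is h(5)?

-15625

Consecutive ratio: -125/(-25) = 5, and -625/(-125) = 5, so r = 5.
Then A·5^1 = -25 gives A = -5, and h(t) = -5·5^t.
h(5) = -5·5^5 = -15625.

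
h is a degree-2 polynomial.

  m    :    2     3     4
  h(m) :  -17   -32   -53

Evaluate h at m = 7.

Write h(m) = am² + bm + c; the 3 given values yield a linear system in the 3 coefficients.
Solving, h(m) = -3m² - 5.
Then h(7) = -152.

-152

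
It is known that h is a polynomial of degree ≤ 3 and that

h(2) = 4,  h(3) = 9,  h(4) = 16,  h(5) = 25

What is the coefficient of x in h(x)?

0

First differences: 5, 7, 9. Second differences: 2, 2.
Level-2 differences are constant, so h has degree 2.
Fitting a degree-2 polynomial gives h(x) = x².
The coefficient of x is 0.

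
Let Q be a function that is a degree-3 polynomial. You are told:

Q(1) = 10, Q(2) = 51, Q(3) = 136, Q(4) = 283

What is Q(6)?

Write Q(t) = at³ + bt² + ct + d; the 4 given values yield a linear system in the 4 coefficients.
Solving, Q(t) = 3t³ + 4t² + 8t - 5.
Then Q(6) = 835.

835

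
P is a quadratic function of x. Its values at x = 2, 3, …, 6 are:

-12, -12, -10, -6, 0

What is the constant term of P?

First differences: 0, 2, 4, 6. Second differences: 2, 2, 2.
Level-2 differences are constant, so P has degree 2.
Fitting a degree-2 polynomial gives P(x) = x² - 5x - 6.
The constant term is P(0) = -6.

-6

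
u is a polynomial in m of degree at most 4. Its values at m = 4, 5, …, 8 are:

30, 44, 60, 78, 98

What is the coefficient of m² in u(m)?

1

First differences: 14, 16, 18, 20. Second differences: 2, 2, 2.
Level-2 differences are constant, so u has degree 2.
Fitting a degree-2 polynomial gives u(m) = m² + 5m - 6.
The coefficient of m² is 1.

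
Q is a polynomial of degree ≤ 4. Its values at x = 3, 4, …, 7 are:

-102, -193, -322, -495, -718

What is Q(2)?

First differences: -91, -129, -173, -223. Second differences: -38, -44, -50. Third differences: -6, -6.
Level-3 differences are constant, so Q has degree 3.
Fitting a degree-3 polynomial gives Q(x) = -x³ - 7x² - 5x + 3.
Then Q(2) = -43.

-43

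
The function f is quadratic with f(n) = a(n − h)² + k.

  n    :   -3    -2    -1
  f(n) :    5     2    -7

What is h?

First differences -3, -9; second difference -6 = 2a, so a = -3.
Expanding, the n-coefficient is −2ah = 6h; matching it to the data gives h = -3, and then k = 5.
So f(n) = -3(n + 3)² + 5.
Hence h = -3.

-3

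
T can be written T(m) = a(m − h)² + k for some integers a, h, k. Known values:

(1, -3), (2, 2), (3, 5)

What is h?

4

First differences 5, 3; second difference -2 = 2a, so a = -1.
Expanding, the m-coefficient is −2ah = 2h; matching it to the data gives h = 4, and then k = 6.
So T(m) = -1(m − 4)² + 6.
Hence h = 4.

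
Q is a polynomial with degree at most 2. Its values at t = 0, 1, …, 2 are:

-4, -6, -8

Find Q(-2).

First differences: -2, -2.
Level-1 differences are constant, so Q has degree 1.
Fitting a degree-1 polynomial gives Q(t) = -2t - 4.
Then Q(-2) = 0.

0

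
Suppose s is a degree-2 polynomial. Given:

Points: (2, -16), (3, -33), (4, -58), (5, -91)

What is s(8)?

First differences: -17, -25, -33. Second differences: -8, -8.
Level-2 differences are constant, so s has degree 2.
Fitting a degree-2 polynomial gives s(k) = -4k² + 3k - 6.
Then s(8) = -238.

-238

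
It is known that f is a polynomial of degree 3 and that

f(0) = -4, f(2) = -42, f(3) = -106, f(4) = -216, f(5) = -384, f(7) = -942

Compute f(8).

-1356

Write f(t) = at³ + bt² + ct + d; the 6 given values yield a linear system in the 4 coefficients.
Solving, f(t) = -2t³ - 5t² - t - 4.
Then f(8) = -1356.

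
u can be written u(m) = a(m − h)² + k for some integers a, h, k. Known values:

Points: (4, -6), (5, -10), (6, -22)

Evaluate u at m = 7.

-42

First differences -4, -12; second difference -8 = 2a, so a = -4.
Expanding, the m-coefficient is −2ah = 8h; matching it to the data gives h = 4, and then k = -6.
So u(m) = -4(m − 4)² − 6.
u(7) = -4·3² − 6 = -42.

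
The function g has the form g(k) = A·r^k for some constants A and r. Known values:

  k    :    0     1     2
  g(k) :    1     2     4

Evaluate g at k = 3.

8

Consecutive ratio: 2/1 = 2, and 4/2 = 2, so r = 2.
Then A·2^0 = 1 gives A = 1, and g(k) = 1·2^k.
g(3) = 1·2^3 = 8.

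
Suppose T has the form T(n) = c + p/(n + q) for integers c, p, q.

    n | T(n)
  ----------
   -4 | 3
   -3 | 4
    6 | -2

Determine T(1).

-12

(T(n) − c)(n + q) = p for each data point; the three points give a linear system in c and q, then p follows.
Solving: c = 0, q = 0, p = -12, so T(n) = -12/(n + 0).
Then T(1) = 0 − 12/1 = -12.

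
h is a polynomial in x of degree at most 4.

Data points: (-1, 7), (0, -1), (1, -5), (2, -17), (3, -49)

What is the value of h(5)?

Write h(x) = ax^4 + bx³ + cx² + dx + e; the 5 given values yield a linear system in the 5 coefficients.
Solving, the leading coefficient vanishes, and h(x) = -2x³ + 2x² - 4x - 1.
Then h(5) = -221.

-221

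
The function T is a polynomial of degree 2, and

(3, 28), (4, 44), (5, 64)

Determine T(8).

148

Write T(x) = ax² + bx + c; the 3 given values yield a linear system in the 3 coefficients.
Solving, T(x) = 2x² + 2x + 4.
Then T(8) = 148.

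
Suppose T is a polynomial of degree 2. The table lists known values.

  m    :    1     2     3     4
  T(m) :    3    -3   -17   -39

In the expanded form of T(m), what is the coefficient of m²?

-4

First differences: -6, -14, -22. Second differences: -8, -8.
Level-2 differences are constant, so T has degree 2.
Fitting a degree-2 polynomial gives T(m) = -4m² + 6m + 1.
The coefficient of m² is -4.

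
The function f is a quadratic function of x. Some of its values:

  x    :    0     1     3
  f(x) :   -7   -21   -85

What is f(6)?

-271

Write f(x) = ax² + bx + c; the 3 given values yield a linear system in the 3 coefficients.
Solving, f(x) = -6x² - 8x - 7.
Then f(6) = -271.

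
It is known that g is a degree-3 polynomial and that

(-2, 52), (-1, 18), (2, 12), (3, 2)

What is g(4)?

Write g(n) = an³ + bn² + cn + d; the 4 given values yield a linear system in the 4 coefficients.
Solving, g(n) = -2n³ + 6n² - 2n + 8.
Then g(4) = -32.

-32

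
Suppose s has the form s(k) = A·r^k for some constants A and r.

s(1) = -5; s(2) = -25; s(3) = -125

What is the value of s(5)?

Consecutive ratio: -25/(-5) = 5, and -125/(-25) = 5, so r = 5.
Then A·5^1 = -5 gives A = -1, and s(k) = -1·5^k.
s(5) = -1·5^5 = -3125.

-3125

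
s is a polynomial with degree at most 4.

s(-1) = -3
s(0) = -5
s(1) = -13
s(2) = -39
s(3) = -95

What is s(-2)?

First differences: -2, -8, -26, -56. Second differences: -6, -18, -30. Third differences: -12, -12.
Level-3 differences are constant, so s has degree 3.
Fitting a degree-3 polynomial gives s(t) = -2t³ - 3t² - 3t - 5.
Then s(-2) = 5.

5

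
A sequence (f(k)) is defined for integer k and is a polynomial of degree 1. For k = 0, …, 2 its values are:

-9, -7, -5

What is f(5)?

First differences: 2, 2.
Level-1 differences are constant, so f has degree 1.
Fitting a degree-1 polynomial gives f(k) = 2k - 9.
Then f(5) = 1.

1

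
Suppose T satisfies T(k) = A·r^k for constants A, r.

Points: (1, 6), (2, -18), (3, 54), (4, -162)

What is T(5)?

Consecutive ratio: -18/6 = -3, and 54/(-18) = -3, so r = -3.
Then A·(-3)^1 = 6 gives A = -2, and T(k) = -2·(-3)^k.
T(5) = -2·(-3)^5 = 486.

486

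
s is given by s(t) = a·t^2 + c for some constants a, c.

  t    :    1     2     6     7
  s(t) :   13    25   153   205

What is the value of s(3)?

From s(1) = 13 and s(2) = 25: 1a + c = 13 and 4a + c = 25.
Subtracting: 3a = 12, so a = 4; then c = 13 − 4·1 = 9.
So s(t) = 4t² + 9, and s(3) = 45.

45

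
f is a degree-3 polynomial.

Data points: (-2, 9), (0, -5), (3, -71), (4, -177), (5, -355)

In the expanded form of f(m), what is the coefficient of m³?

-3

Write f(m) = am³ + bm² + cm + d; the 5 given values yield a linear system in the 4 coefficients.
Solving, f(m) = -3m³ + 5m - 5.
The coefficient of m³ is -3.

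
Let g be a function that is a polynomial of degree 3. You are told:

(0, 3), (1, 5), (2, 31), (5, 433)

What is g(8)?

1699

Write g(t) = at³ + bt² + ct + d; the 4 given values yield a linear system in the 4 coefficients.
Solving, g(t) = 3t³ + 3t² - 4t + 3.
Then g(8) = 1699.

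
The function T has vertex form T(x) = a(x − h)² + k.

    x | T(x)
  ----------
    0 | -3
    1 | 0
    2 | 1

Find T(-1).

First differences 3, 1; second difference -2 = 2a, so a = -1.
Expanding, the x-coefficient is −2ah = 2h; matching it to the data gives h = 2, and then k = 1.
So T(x) = -1(x − 2)² + 1.
T(-1) = -1·(-3)² + 1 = -8.

-8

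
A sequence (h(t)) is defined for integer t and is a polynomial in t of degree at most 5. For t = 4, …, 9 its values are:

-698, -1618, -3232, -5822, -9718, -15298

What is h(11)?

-33262

Write h(t) = at^5 + bt^4 + ct³ + dt² + et + p; the 6 given values yield a linear system in the 6 coefficients.
Solving, the leading coefficient vanishes, and h(t) = -2t^4 - 3t³ + t + 2.
Then h(11) = -33262.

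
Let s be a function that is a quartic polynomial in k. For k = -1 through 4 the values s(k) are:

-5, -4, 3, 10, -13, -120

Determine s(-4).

-272

First differences: 1, 7, 7, -23, -107. Second differences: 6, 0, -30, -84. Third differences: -6, -30, -54. Fourth differences: -24, -24.
Level-4 differences are constant, so s has degree 4.
Fitting a degree-4 polynomial gives s(k) = -k^4 + k³ + 4k² + 3k - 4.
Then s(-4) = -272.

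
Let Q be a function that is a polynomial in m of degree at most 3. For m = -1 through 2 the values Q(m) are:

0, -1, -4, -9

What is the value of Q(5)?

Write Q(m) = am³ + bm² + cm + d; the 4 given values yield a linear system in the 4 coefficients.
Solving, the leading coefficient vanishes, and Q(m) = -m² - 2m - 1.
Then Q(5) = -36.

-36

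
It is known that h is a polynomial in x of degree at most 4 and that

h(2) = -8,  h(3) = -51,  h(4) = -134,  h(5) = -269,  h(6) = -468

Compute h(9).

-1569

First differences: -43, -83, -135, -199. Second differences: -40, -52, -64. Third differences: -12, -12.
Level-3 differences are constant, so h has degree 3.
Fitting a degree-3 polynomial gives h(x) = -2x³ - 2x² + 5x + 6.
Then h(9) = -1569.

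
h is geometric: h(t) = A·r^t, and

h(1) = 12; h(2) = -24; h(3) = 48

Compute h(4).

-96

Consecutive ratio: -24/12 = -2, and 48/(-24) = -2, so r = -2.
Then A·(-2)^1 = 12 gives A = -6, and h(t) = -6·(-2)^t.
h(4) = -6·(-2)^4 = -96.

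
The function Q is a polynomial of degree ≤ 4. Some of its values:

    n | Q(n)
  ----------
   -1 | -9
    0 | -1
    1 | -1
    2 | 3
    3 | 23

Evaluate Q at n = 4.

First differences: 8, 0, 4, 20. Second differences: -8, 4, 16. Third differences: 12, 12.
Level-3 differences are constant, so Q has degree 3.
Extending the table by one column gives the next first difference 48, so Q(4) = 23 + 48 = 71.

71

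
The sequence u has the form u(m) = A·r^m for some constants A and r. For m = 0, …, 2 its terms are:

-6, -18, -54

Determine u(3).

Consecutive ratio: -18/(-6) = 3, and -54/(-18) = 3, so r = 3.
Then A·3^0 = -6 gives A = -6, and u(m) = -6·3^m.
u(3) = -6·3^3 = -162.

-162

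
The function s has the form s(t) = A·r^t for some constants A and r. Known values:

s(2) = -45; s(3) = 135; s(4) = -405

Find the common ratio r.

Consecutive ratio: 135/(-45) = -3, and -405/135 = -3, so r = -3.
Then A·(-3)^2 = -45 gives A = -5, and s(t) = -5·(-3)^t.

-3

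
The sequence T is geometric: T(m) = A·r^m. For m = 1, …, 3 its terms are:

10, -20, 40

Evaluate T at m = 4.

-80

Consecutive ratio: -20/10 = -2, and 40/(-20) = -2, so r = -2.
Then A·(-2)^1 = 10 gives A = -5, and T(m) = -5·(-2)^m.
T(4) = -5·(-2)^4 = -80.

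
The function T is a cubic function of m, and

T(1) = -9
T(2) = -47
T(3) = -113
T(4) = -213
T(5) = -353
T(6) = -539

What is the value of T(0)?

7

Write T(m) = am³ + bm² + cm + d; the 6 given values yield a linear system in the 4 coefficients.
Solving, T(m) = -m³ - 8m² - 7m + 7.
Then T(0) = 7.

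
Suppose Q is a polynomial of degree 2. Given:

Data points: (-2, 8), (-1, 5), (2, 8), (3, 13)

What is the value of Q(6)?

40

Write Q(t) = at² + bt + c; the 4 given values yield a linear system in the 3 coefficients.
Solving, Q(t) = t² + 4.
Then Q(6) = 40.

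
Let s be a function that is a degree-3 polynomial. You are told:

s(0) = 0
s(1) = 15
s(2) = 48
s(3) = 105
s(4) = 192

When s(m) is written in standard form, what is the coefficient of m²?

6

First differences: 15, 33, 57, 87. Second differences: 18, 24, 30. Third differences: 6, 6.
Level-3 differences are constant, so s has degree 3.
Fitting a degree-3 polynomial gives s(m) = m³ + 6m² + 8m.
The coefficient of m² is 6.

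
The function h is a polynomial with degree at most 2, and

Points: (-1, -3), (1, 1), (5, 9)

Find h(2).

Write h(k) = ak² + bk + c; the 3 given values yield a linear system in the 3 coefficients.
Solving, the leading coefficient vanishes, and h(k) = 2k - 1.
Then h(2) = 3.

3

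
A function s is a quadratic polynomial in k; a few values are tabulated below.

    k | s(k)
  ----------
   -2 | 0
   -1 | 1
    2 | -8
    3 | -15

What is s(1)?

-3

Write s(k) = ak² + bk + c; the 4 given values yield a linear system in the 3 coefficients.
Solving, s(k) = -k² - 2k.
Then s(1) = -3.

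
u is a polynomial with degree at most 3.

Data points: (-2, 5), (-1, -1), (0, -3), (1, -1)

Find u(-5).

47

First differences: -6, -2, 2. Second differences: 4, 4.
Level-2 differences are constant, so u has degree 2.
Fitting a degree-2 polynomial gives u(x) = 2x² - 3.
Then u(-5) = 47.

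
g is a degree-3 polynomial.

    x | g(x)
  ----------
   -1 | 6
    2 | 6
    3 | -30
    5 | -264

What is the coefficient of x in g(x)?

Write g(x) = ax³ + bx² + cx + d; the 4 given values yield a linear system in the 4 coefficients.
Solving, g(x) = -3x³ + 3x² + 6x + 6.
The coefficient of x is 6.

6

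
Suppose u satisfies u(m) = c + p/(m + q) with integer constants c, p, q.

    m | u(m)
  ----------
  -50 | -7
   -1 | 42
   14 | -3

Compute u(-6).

(u(m) − c)(m + q) = p for each data point; the three points give a linear system in c and q, then p follows.
Solving: c = -6, q = 2, p = 48, so u(m) = -6 + 48/(m + 2).
Then u(-6) = -6 + 48/(-4) = -18.

-18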